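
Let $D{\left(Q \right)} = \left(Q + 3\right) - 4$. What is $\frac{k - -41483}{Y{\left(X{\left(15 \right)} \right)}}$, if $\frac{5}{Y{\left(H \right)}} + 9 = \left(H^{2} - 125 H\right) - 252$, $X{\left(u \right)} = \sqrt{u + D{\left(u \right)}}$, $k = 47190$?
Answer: $- \frac{20572136}{5} - 2216825 \sqrt{29} \approx -1.6052 \cdot 10^{7}$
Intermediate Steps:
$D{\left(Q \right)} = -1 + Q$ ($D{\left(Q \right)} = \left(3 + Q\right) - 4 = -1 + Q$)
$X{\left(u \right)} = \sqrt{-1 + 2 u}$ ($X{\left(u \right)} = \sqrt{u + \left(-1 + u\right)} = \sqrt{-1 + 2 u}$)
$Y{\left(H \right)} = \frac{5}{-261 + H^{2} - 125 H}$ ($Y{\left(H \right)} = \frac{5}{-9 - \left(252 - H^{2} + 125 H\right)} = \frac{5}{-261 + H^{2} - 125 H}$)
$\frac{k - -41483}{Y{\left(X{\left(15 \right)} \right)}} = \frac{47190 - -41483}{5 \frac{1}{-261 + \left(\sqrt{-1 + 2 \cdot 15}\right)^{2} - 125 \sqrt{-1 + 2 \cdot 15}}} = \frac{47190 + 41483}{5 \frac{1}{-261 + \left(\sqrt{-1 + 30}\right)^{2} - 125 \sqrt{-1 + 30}}} = \frac{88673}{5 \frac{1}{-261 + \left(\sqrt{29}\right)^{2} - 125 \sqrt{29}}} = \frac{88673}{5 \frac{1}{-261 + 29 - 125 \sqrt{29}}} = \frac{88673}{5 \frac{1}{-232 - 125 \sqrt{29}}} = 88673 \left(- \frac{232}{5} - 25 \sqrt{29}\right) = - \frac{20572136}{5} - 2216825 \sqrt{29}$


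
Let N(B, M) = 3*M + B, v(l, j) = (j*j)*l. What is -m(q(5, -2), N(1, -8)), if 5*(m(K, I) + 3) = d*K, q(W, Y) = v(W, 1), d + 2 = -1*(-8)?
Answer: -3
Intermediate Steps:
d = 6 (d = -2 - 1*(-8) = -2 + 8 = 6)
v(l, j) = l*j² (v(l, j) = j²*l = l*j²)
N(B, M) = B + 3*M
q(W, Y) = W (q(W, Y) = W*1² = W*1 = W)
m(K, I) = -3 + 6*K/5 (m(K, I) = -3 + (6*K)/5 = -3 + 6*K/5)
-m(q(5, -2), N(1, -8)) = -(-3 + (6/5)*5) = -(-3 + 6) = -1*3 = -3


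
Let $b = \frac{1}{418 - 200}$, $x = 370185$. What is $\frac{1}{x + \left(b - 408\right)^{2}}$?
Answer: $\frac{47524}{25503529189} \approx 1.8634 \cdot 10^{-6}$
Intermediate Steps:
$b = \frac{1}{218} \approx 0.0045872$
$\frac{1}{x + \left(b - 408\right)^{2}} = \frac{1}{370185 + \left(\frac{1}{218} - 408\right)^{2}} = \frac{1}{370185 + \left(- \frac{88943}{218}\right)^{2}} = \frac{1}{370185 + \frac{7910857249}{47524}} = \frac{1}{\frac{25503529189}{47524}} = \frac{47524}{25503529189}$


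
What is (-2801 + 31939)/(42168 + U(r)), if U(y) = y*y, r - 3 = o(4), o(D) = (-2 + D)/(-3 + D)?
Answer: 29138/42193 ≈ 0.69059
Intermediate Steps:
o(D) = (-2 + D)/(-3 + D)
r = 5 (r = 3 + (-2 + 4)/(-3 + 4) = 3 + 2/1 = 3 + 1*2 = 3 + 2 = 5)
U(y) = y**2
(-2801 + 31939)/(42168 + U(r)) = (-2801 + 31939)/(42168 + 5**2) = 29138/(42168 + 25) = 29138/42193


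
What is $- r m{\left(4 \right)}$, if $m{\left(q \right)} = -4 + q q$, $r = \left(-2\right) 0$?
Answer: $0$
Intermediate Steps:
$r = 0$
$m{\left(q \right)} = -4 + q^{2}$
$- r m{\left(4 \right)} = \left(-1\right) 0 \left(-4 + 4^{2}\right) = 0 \left(-4 + 16\right) = 0 \cdot 12 = 0$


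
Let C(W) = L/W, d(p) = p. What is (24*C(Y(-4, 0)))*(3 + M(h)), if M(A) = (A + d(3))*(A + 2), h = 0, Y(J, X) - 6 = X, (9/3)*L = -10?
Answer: -120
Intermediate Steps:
L = -10/3 (L = (⅓)*(-10) = -10/3 ≈ -3.3333)
Y(J, X) = 6 + X
M(A) = (2 + A)*(3 + A) (M(A) = (A + 3)*(A + 2) = (3 + A)*(2 + A) = (2 + A)*(3 + A))
C(W) = -10/(3*W)
(24*C(Y(-4, 0)))*(3 + M(h)) = (24*(-10/(3*(6 + 0))))*(3 + (6 + 0² + 5*0)) = (24*(-10/3/6))*(3 + (6 + 0 + 0)) = (24*(-10/3*⅙))*(3 + 6) = (24*(-5/9))*9 = -40/3*9 = -120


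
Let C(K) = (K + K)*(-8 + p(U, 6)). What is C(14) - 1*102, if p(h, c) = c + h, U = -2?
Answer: -214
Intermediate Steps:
C(K) = -8*K (C(K) = (K + K)*(-8 + (6 - 2)) = (2*K)*(-8 + 4) = (2*K)*(-4) = -8*K)
C(14) - 1*102 = -8*14 - 1*102 = -112 - 102 = -214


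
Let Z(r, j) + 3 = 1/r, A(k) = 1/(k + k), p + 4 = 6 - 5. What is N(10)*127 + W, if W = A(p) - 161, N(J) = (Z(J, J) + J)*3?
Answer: 38159/15 ≈ 2543.9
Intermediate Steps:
p = -3 (p = -4 + (6 - 5) = -4 + 1 = -3)
A(k) = 1/(2*k)
Z(r, j) = -3 + 1/r
N(J) = -9 + 3*J + 3/J (N(J) = ((-3 + 1/J) + J)*3 = (-3 + J + 1/J)*3 = -9 + 3*J + 3/J)
W = -967/6 (W = (½)/(-3) - 161 = (½)*(-⅓) - 161 = -⅙ - 161 = -967/6 ≈ -161.17)
N(10)*127 + W = (-9 + 3*10 + 3/10)*127 - 967/6 = (-9 + 30 + 3*(⅒))*127 - 967/6 = (-9 + 30 + 3/10)*127 - 967/6 = (213/10)*127 - 967/6 = 27051/10 - 967/6 = 38159/15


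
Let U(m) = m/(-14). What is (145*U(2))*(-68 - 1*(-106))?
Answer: -5510/7 ≈ -787.14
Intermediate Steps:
U(m) = -m/14 (U(m) = m*(-1/14) = -m/14)
(145*U(2))*(-68 - 1*(-106)) = (145*(-1/14*2))*(-68 - 1*(-106)) = (145*(-⅐))*(-68 + 106) = -145/7*38 = -5510/7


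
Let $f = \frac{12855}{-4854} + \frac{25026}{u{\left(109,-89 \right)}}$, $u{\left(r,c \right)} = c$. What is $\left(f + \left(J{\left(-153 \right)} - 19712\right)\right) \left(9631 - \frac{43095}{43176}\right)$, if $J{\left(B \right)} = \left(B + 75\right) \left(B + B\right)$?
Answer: $\frac{77280409386219573}{2072476784} \approx 3.7289 \cdot 10^{7}$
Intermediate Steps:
$J{\left(B \right)} = 2 B \left(75 + B\right)$ ($J{\left(B \right)} = \left(75 + B\right) 2 B = 2 B \left(75 + B\right)$)
$f = - \frac{40873433}{144002}$ ($f = \frac{12855}{-4854} + \frac{25026}{-89} = 12855 \left(- \frac{1}{4854}\right) + 25026 \left(- \frac{1}{89}\right) = - \frac{4285}{1618} - \frac{25026}{89} = - \frac{40873433}{144002} \approx -283.84$)
$\left(f + \left(J{\left(-153 \right)} - 19712\right)\right) \left(9631 - \frac{43095}{43176}\right) = \left(- \frac{40873433}{144002} - \left(19712 + 306 \left(75 - 153\right)\right)\right) \left(9631 - \frac{43095}{43176}\right) = \left(- \frac{40873433}{144002} - \left(19712 + 306 \left(-78\right)\right)\right) \left(9631 - \frac{14365}{14392}\right) = \left(- \frac{40873433}{144002} + \left(23868 - 19712\right)\right) \left(9631 - \frac{14365}{14392}\right) = \left(- \frac{40873433}{144002} + 4156\right) \frac{138594987}{14392} = \frac{557598879}{144002} \cdot \frac{138594987}{14392} = \frac{77280409386219573}{2072476784}$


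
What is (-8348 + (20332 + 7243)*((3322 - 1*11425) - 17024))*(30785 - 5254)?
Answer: -17690056458063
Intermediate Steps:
(-8348 + (20332 + 7243)*((3322 - 1*11425) - 17024))*(30785 - 5254) = (-8348 + 27575*((3322 - 11425) - 17024))*25531 = (-8348 + 27575*(-8103 - 17024))*25531 = (-8348 + 27575*(-25127))*25531 = (-8348 - 692877025)*25531 = -692885373*25531 = -17690056458063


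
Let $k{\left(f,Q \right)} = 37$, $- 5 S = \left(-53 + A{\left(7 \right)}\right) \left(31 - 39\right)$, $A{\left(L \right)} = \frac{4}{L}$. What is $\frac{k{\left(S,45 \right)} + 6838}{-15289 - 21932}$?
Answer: $- \frac{6875}{37221} \approx -0.18471$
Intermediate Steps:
$S = - \frac{2936}{35}$ ($S = - \frac{\left(-53 + \frac{4}{7}\right) \left(31 - 39\right)}{5} = - \frac{\left(-53 + 4 \cdot \frac{1}{7}\right) \left(-8\right)}{5} = - \frac{\left(-53 + \frac{4}{7}\right) \left(-8\right)}{5} = - \frac{\left(- \frac{367}{7}\right) \left(-8\right)}{5} = \left(- \frac{1}{5}\right) \frac{2936}{7} = - \frac{2936}{35} \approx -83.886$)
$\frac{k{\left(S,45 \right)} + 6838}{-15289 - 21932} = \frac{37 + 6838}{-15289 - 21932} = \frac{6875}{-37221} = 6875 \left(- \frac{1}{37221}\right) = - \frac{6875}{37221}$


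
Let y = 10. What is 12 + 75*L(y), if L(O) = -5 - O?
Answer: -1113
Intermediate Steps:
12 + 75*L(y) = 12 + 75*(-5 - 1*10) = 12 + 75*(-5 - 10) = 12 + 75*(-15) = 12 - 1125 = -1113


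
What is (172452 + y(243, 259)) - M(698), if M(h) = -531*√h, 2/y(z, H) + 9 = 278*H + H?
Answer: 6230000953/36126 + 531*√698 ≈ 1.8648e+5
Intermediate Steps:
y(z, H) = 2/(-9 + 279*H) (y(z, H) = 2/(-9 + (278*H + H)) = 2/(-9 + 279*H))
(172452 + y(243, 259)) - M(698) = (172452 + 2/(9*(-1 + 31*259))) - (-531)*√698 = (172452 + 2/(9*(-1 + 8029))) + 531*√698 = (172452 + (2/9)/8028) + 531*√698 = (172452 + (2/9)*(1/8028)) + 531*√698 = (172452 + 1/36126) + 531*√698 = 6230000953/36126 + 531*√698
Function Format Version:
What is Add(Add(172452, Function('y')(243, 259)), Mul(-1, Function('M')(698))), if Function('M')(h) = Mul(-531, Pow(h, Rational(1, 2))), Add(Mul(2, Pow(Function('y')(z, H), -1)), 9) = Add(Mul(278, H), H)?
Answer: Add(Rational(6230000953, 36126), Mul(531, Pow(698, Rational(1, 2)))) ≈ 1.8648e+5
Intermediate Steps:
Function('y')(z, H) = Mul(2, Pow(Add(-9, Mul(279, H)), -1)) (Function('y')(z, H) = Mul(2, Pow(Add(-9, Add(Mul(278, H), H)), -1)) = Mul(2, Pow(Add(-9, Mul(279, H)), -1)))
Add(Add(172452, Function('y')(243, 259)), Mul(-1, Function('M')(698))) = Add(Add(172452, Mul(Rational(2, 9), Pow(Add(-1, Mul(31, 259)), -1))), Mul(-1, Mul(-531, Pow(698, Rational(1, 2))))) = Add(Add(172452, Mul(Rational(2, 9), Pow(Add(-1, 8029), -1))), Mul(531, Pow(698, Rational(1, 2)))) = Add(Add(172452, Mul(Rational(2, 9), Pow(8028, -1))), Mul(531, Pow(698, Rational(1, 2)))) = Add(Add(172452, Mul(Rational(2, 9), Rational(1, 8028))), Mul(531, Pow(698, Rational(1, 2)))) = Add(Add(172452, Rational(1, 36126)), Mul(531, Pow(698, Rational(1, 2)))) = Add(Rational(6230000953, 36126), Mul(531, Pow(698, Rational(1, 2))))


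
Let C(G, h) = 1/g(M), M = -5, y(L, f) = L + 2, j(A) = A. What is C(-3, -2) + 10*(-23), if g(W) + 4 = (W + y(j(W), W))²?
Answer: -13799/60 ≈ -229.98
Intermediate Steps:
y(L, f) = 2 + L
g(W) = -4 + (2 + 2*W)² (g(W) = -4 + (W + (2 + W))² = -4 + (2 + 2*W)²)
C(G, h) = 1/60 (C(G, h) = 1/(4*(-5)*(2 - 5)) = 1/(4*(-5)*(-3)) = 1/60)
C(-3, -2) + 10*(-23) = 1/60 + 10*(-23) = 1/60 - 230 = -13799/60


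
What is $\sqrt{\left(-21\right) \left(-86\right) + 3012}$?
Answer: $\sqrt{4818} \approx 69.412$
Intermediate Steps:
$\sqrt{\left(-21\right) \left(-86\right) + 3012} = \sqrt{1806 + 3012} = \sqrt{4818}$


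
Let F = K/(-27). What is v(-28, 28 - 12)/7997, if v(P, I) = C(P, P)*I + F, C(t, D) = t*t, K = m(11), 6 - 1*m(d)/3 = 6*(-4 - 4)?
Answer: 12538/7997 ≈ 1.5678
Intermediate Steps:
m(d) = 162 (m(d) = 18 - 18*(-4 - 4) = 18 - 18*(-8) = 18 - 3*(-48) = 18 + 144 = 162)
K = 162
C(t, D) = t²
F = -6 (F = 162/(-27) = 162*(-1/27) = -6)
v(P, I) = -6 + I*P² (v(P, I) = P²*I - 6 = I*P² - 6 = -6 + I*P²)
v(-28, 28 - 12)/7997 = (-6 + (28 - 12)*(-28)²)/7997 = (-6 + 16*784)*(1/7997) = (-6 + 12544)*(1/7997) = 12538*(1/7997) = 12538/7997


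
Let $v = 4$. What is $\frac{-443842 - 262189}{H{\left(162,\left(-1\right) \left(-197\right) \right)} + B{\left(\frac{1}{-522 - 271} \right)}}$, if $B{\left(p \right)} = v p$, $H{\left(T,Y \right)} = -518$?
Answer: $\frac{559882583}{410778} \approx 1363.0$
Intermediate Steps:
$B{\left(p \right)} = 4 p$
$\frac{-443842 - 262189}{H{\left(162,\left(-1\right) \left(-197\right) \right)} + B{\left(\frac{1}{-522 - 271} \right)}} = \frac{-443842 - 262189}{-518 + \frac{4}{-522 - 271}} = - \frac{706031}{-518 + \frac{4}{-793}} = - \frac{706031}{-518 + 4 \left(- \frac{1}{793}\right)} = - \frac{706031}{-518 - \frac{4}{793}} = - \frac{706031}{- \frac{410778}{793}} = \left(-706031\right) \left(- \frac{793}{410778}\right) = \frac{559882583}{410778}$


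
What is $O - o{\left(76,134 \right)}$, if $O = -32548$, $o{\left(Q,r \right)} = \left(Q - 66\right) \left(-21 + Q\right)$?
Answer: $-33098$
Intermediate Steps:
$o{\left(Q,r \right)} = \left(-66 + Q\right) \left(-21 + Q\right)$
$O - o{\left(76,134 \right)} = -32548 - \left(1386 + 76^{2} - 6612\right) = -32548 - \left(1386 + 5776 - 6612\right) = -32548 - 550 = -33098$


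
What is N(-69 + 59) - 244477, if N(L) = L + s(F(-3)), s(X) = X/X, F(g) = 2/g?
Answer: -244486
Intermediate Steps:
s(X) = 1
N(L) = 1 + L (N(L) = L + 1 = 1 + L)
N(-69 + 59) - 244477 = (1 + (-69 + 59)) - 244477 = (1 - 10) - 244477 = -9 - 244477 = -244486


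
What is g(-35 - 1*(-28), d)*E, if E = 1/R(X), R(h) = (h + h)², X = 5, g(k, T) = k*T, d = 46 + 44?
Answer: -63/10 ≈ -6.3000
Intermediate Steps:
d = 90
g(k, T) = T*k
R(h) = 4*h² (R(h) = (2*h)² = 4*h²)
E = 1/100 (E = 1/(4*5²) = 1/(4*25) = 1/100 ≈ 0.010000)
g(-35 - 1*(-28), d)*E = (90*(-35 - 1*(-28)))*(1/100) = (90*(-35 + 28))*(1/100) = (90*(-7))*(1/100) = -630*1/100 = -63/10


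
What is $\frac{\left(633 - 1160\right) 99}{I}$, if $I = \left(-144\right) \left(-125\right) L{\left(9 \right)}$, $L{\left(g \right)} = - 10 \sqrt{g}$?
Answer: $\frac{5797}{60000} \approx 0.096617$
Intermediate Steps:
$I = -540000$ ($I = \left(-144\right) \left(-125\right) \left(- 10 \sqrt{9}\right) = 18000 \left(\left(-10\right) 3\right) = 18000 \left(-30\right) = -540000$)
$\frac{\left(633 - 1160\right) 99}{I} = \frac{\left(633 - 1160\right) 99}{-540000} = \left(-527\right) 99 \left(- \frac{1}{540000}\right) = \left(-52173\right) \left(- \frac{1}{540000}\right) = \frac{5797}{60000}$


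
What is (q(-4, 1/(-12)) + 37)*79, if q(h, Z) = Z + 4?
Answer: 38789/12 ≈ 3232.4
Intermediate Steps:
q(h, Z) = 4 + Z
(q(-4, 1/(-12)) + 37)*79 = ((4 + 1/(-12)) + 37)*79 = ((4 - 1/12) + 37)*79 = (47/12 + 37)*79 = (491/12)*79 = 38789/12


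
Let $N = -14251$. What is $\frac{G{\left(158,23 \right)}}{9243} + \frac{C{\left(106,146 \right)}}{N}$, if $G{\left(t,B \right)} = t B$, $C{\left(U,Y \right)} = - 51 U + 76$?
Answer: $\frac{1279156}{1667367} \approx 0.76717$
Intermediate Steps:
$C{\left(U,Y \right)} = 76 - 51 U$
$G{\left(t,B \right)} = B t$
$\frac{G{\left(158,23 \right)}}{9243} + \frac{C{\left(106,146 \right)}}{N} = \frac{23 \cdot 158}{9243} + \frac{76 - 5406}{-14251} = 3634 \cdot \frac{1}{9243} + \left(76 - 5406\right) \left(- \frac{1}{14251}\right) = \frac{46}{117} - - \frac{5330}{14251} = \frac{46}{117} + \frac{5330}{14251} = \frac{1279156}{1667367}$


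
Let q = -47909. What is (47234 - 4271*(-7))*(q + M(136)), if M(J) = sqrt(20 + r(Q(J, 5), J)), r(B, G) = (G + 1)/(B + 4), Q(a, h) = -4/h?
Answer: -3695269079 + 77131*sqrt(1005)/4 ≈ -3.6947e+9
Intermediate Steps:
r(B, G) = (1 + G)/(4 + B)
M(J) = sqrt(325/16 + 5*J/16) (M(J) = sqrt(20 + (1 + J)/(4 - 4/5)) = sqrt(20 + (1 + J)/(16/5)) = sqrt(20 + 5*(1 + J)/16) = sqrt(20 + (5/16 + 5*J/16)) = sqrt(325/16 + 5*J/16))
(47234 - 4271*(-7))*(q + M(136)) = (47234 - 4271*(-7))*(-47909 + sqrt(325 + 5*136)/4) = (47234 + 29897)*(-47909 + sqrt(325 + 680)/4) = 77131*(-47909 + sqrt(1005)/4) = -3695269079 + 77131*sqrt(1005)/4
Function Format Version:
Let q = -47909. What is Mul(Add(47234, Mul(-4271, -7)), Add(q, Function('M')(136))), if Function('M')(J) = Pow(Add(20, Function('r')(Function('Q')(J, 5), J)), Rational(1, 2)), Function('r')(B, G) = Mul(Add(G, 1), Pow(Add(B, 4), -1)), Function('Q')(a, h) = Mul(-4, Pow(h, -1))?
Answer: Add(-3695269079, Mul(Rational(77131, 4), Pow(1005, Rational(1, 2)))) ≈ -3.6947e+9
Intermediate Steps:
Function('r')(B, G) = Mul(Pow(Add(4, B), -1), Add(1, G)) (Function('r')(B, G) = Mul(Add(1, G), Pow(Add(4, B), -1)) = Mul(Pow(Add(4, B), -1), Add(1, G)))
Function('M')(J) = Pow(Add(Rational(325, 16), Mul(Rational(5, 16), J)), Rational(1, 2)) (Function('M')(J) = Pow(Add(20, Mul(Pow(Add(4, Mul(-4, Pow(5, -1))), -1), Add(1, J))), Rational(1, 2)) = Pow(Add(20, Mul(Pow(Add(4, Mul(-4, Rational(1, 5))), -1), Add(1, J))), Rational(1, 2)) = Pow(Add(20, Mul(Pow(Add(4, Rational(-4, 5)), -1), Add(1, J))), Rational(1, 2)) = Pow(Add(20, Mul(Pow(Rational(16, 5), -1), Add(1, J))), Rational(1, 2)) = Pow(Add(20, Mul(Rational(5, 16), Add(1, J))), Rational(1, 2)) = Pow(Add(20, Add(Rational(5, 16), Mul(Rational(5, 16), J))), Rational(1, 2)) = Pow(Add(Rational(325, 16), Mul(Rational(5, 16), J)), Rational(1, 2)))
Mul(Add(47234, Mul(-4271, -7)), Add(q, Function('M')(136))) = Mul(Add(47234, Mul(-4271, -7)), Add(-47909, Mul(Rational(1, 4), Pow(Add(325, Mul(5, 136)), Rational(1, 2))))) = Mul(Add(47234, 29897), Add(-47909, Mul(Rational(1, 4), Pow(Add(325, 680), Rational(1, 2))))) = Mul(77131, Add(-47909, Mul(Rational(1, 4), Pow(1005, Rational(1, 2))))) = Add(-3695269079, Mul(Rational(77131, 4), Pow(1005, Rational(1, 2))))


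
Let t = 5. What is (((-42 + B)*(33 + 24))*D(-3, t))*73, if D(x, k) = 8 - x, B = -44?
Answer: -3936306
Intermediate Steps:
(((-42 + B)*(33 + 24))*D(-3, t))*73 = (((-42 - 44)*(33 + 24))*(8 - 1*(-3)))*73 = ((-86*57)*(8 + 3))*73 = -4902*11*73 = -53922*73 = -3936306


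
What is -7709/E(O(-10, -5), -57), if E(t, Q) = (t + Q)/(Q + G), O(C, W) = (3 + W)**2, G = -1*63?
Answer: -925080/53 ≈ -17454.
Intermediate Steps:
G = -63
E(t, Q) = (Q + t)/(-63 + Q) (E(t, Q) = (t + Q)/(Q - 63) = (Q + t)/(-63 + Q))
-7709/E(O(-10, -5), -57) = -7709*(-63 - 57)/(-57 + (3 - 5)**2) = -7709*(-120/(-57 + (-2)**2)) = -7709*(-120/(-57 + 4)) = -7709/((-1/120*(-53))) = -7709/53/120 = -7709*120/53 = -925080/53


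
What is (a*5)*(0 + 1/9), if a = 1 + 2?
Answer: 5/3 ≈ 1.6667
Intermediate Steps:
a = 3
(a*5)*(0 + 1/9) = (3*5)*(0 + 1/9) = 15*(0 + ⅑) = 15*(⅑) = 5/3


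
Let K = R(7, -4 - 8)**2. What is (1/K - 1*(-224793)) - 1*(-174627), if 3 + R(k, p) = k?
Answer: 6390721/16 ≈ 3.9942e+5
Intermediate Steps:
R(k, p) = -3 + k
K = 16 (K = (-3 + 7)**2 = 4**2 = 16)
(1/K - 1*(-224793)) - 1*(-174627) = (1/16 - 1*(-224793)) - 1*(-174627) = (1/16 + 224793) + 174627 = 3596689/16 + 174627 = 6390721/16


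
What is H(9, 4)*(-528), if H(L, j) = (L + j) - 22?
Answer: 4752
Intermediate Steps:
H(L, j) = -22 + L + j
H(9, 4)*(-528) = (-22 + 9 + 4)*(-528) = -9*(-528) = 4752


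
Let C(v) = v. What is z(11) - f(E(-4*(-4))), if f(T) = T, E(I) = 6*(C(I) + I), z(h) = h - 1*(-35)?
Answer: -146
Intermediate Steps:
z(h) = 35 + h (z(h) = h + 35 = 35 + h)
E(I) = 12*I (E(I) = 6*(I + I) = 6*(2*I) = 12*I)
z(11) - f(E(-4*(-4))) = (35 + 11) - 12*(-4*(-4)) = 46 - 12*16 = 46 - 1*192 = 46 - 192 = -146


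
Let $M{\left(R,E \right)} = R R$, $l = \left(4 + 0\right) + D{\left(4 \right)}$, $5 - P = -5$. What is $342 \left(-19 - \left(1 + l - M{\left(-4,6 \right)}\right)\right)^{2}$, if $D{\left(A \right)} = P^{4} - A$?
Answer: $34227365472$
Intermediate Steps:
$P = 10$ ($P = 5 - -5 = 5 + 5 = 10$)
$D{\left(A \right)} = 10000 - A$ ($D{\left(A \right)} = 10^{4} - A = 10000 - A$)
$l = 10000$ ($l = \left(4 + 0\right) + \left(10000 - 4\right) = 4 + \left(10000 - 4\right) = 4 + 9996 = 10000$)
$M{\left(R,E \right)} = R^{2}$
$342 \left(-19 - \left(1 + l - M{\left(-4,6 \right)}\right)\right)^{2} = 342 \left(-19 - \left(10000 + 1 - 16\right)\right)^{2} = 342 \left(-19 + \left(16 - \left(10000 + 1\right)\right)\right)^{2} = 342 \left(-19 + \left(16 - 10001\right)\right)^{2} = 342 \left(-19 - 9985\right)^{2} = 342 \left(-10004\right)^{2} = 342 \cdot 100080016 = 34227365472$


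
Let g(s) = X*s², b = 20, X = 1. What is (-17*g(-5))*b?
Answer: -8500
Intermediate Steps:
g(s) = s² (g(s) = 1*s² = s²)
(-17*g(-5))*b = -17*(-5)²*20 = -17*25*20 = -425*20 = -8500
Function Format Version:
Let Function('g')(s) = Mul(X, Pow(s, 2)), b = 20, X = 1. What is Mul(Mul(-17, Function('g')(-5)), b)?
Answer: -8500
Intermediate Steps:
Function('g')(s) = Pow(s, 2) (Function('g')(s) = Mul(1, Pow(s, 2)) = Pow(s, 2))
Mul(Mul(-17, Function('g')(-5)), b) = Mul(Mul(-17, Pow(-5, 2)), 20) = Mul(Mul(-17, 25), 20) = Mul(-425, 20) = -8500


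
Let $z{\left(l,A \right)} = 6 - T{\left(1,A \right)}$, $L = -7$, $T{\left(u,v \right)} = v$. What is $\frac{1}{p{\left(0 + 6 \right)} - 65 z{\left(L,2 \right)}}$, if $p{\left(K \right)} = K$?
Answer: $- \frac{1}{254} \approx -0.003937$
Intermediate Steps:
$z{\left(l,A \right)} = 6 - A$
$\frac{1}{p{\left(0 + 6 \right)} - 65 z{\left(L,2 \right)}} = \frac{1}{\left(0 + 6\right) - 65 \left(6 - 2\right)} = \frac{1}{6 - 65 \left(6 - 2\right)} = \frac{1}{6 - 260} = \frac{1}{-254} = - \frac{1}{254}$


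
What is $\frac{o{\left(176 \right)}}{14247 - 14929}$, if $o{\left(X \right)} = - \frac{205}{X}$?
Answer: $\frac{205}{120032} \approx 0.0017079$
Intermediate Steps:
$\frac{o{\left(176 \right)}}{14247 - 14929} = \frac{\left(-205\right) \frac{1}{176}}{14247 - 14929} = \frac{\left(-205\right) \frac{1}{176}}{-682} = \left(- \frac{205}{176}\right) \left(- \frac{1}{682}\right) = \frac{205}{120032}$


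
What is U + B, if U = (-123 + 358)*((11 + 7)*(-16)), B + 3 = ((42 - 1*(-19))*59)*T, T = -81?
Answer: -359202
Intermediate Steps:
B = -291522 (B = -3 + ((42 - 1*(-19))*59)*(-81) = -3 + ((42 + 19)*59)*(-81) = -3 + (61*59)*(-81) = -3 + 3599*(-81) = -3 - 291519 = -291522)
U = -67680 (U = 235*(18*(-16)) = 235*(-288) = -67680)
U + B = -67680 - 291522 = -359202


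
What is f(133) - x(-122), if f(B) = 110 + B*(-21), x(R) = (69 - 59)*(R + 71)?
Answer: -2173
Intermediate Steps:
x(R) = 710 + 10*R (x(R) = 10*(71 + R) = 710 + 10*R)
f(B) = 110 - 21*B
f(133) - x(-122) = (110 - 21*133) - (710 + 10*(-122)) = (110 - 2793) - (710 - 1220) = -2683 - 1*(-510) = -2683 + 510 = -2173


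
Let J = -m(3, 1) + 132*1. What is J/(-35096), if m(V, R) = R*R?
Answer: -131/35096 ≈ -0.0037326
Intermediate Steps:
m(V, R) = R²
J = 131 (J = -1*1² + 132*1 = -1*1 + 132 = -1 + 132 = 131)
J/(-35096) = 131/(-35096) = 131*(-1/35096) = -131/35096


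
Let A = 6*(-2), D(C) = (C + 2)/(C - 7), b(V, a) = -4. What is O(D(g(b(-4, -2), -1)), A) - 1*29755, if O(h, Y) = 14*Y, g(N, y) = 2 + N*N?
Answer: -29923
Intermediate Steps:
g(N, y) = 2 + N**2
D(C) = (2 + C)/(-7 + C)
A = -12
O(D(g(b(-4, -2), -1)), A) - 1*29755 = 14*(-12) - 1*29755 = -168 - 29755 = -29923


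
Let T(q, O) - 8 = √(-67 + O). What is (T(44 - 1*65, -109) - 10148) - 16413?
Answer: -26553 + 4*I*√11 ≈ -26553.0 + 13.266*I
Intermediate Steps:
T(q, O) = 8 + √(-67 + O)
(T(44 - 1*65, -109) - 10148) - 16413 = ((8 + √(-67 - 109)) - 10148) - 16413 = ((8 + √(-176)) - 10148) - 16413 = ((8 + 4*I*√11) - 10148) - 16413 = (-10140 + 4*I*√11) - 16413 = -26553 + 4*I*√11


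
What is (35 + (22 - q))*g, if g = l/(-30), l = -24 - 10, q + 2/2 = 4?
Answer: 306/5 ≈ 61.200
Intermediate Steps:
q = 3 (q = -1 + 4 = 3)
l = -34
g = 17/15 (g = -34/(-30) = -34*(-1/30) = 17/15 ≈ 1.1333)
(35 + (22 - q))*g = (35 + (22 - 1*3))*(17/15) = (35 + (22 - 3))*(17/15) = (35 + 19)*(17/15) = 54*(17/15) = 306/5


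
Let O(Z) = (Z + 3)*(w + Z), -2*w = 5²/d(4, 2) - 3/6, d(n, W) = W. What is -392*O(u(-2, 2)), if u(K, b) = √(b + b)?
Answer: 7840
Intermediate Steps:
w = -6 (w = -(5²/2 - 3/6)/2 = -(25*(½) - 3*⅙)/2 = -(25/2 - ½)/2 = -½*12 = -6)
u(K, b) = √2*√b (u(K, b) = √(2*b) = √2*√b)
O(Z) = (-6 + Z)*(3 + Z) (O(Z) = (Z + 3)*(-6 + Z) = (3 + Z)*(-6 + Z) = (-6 + Z)*(3 + Z))
-392*O(u(-2, 2)) = -392*(-18 + (√2*√2)² - 3*√2*√2) = -392*(-18 + 2² - 3*2) = -392*(-18 + 4 - 6) = -392*(-20) = 7840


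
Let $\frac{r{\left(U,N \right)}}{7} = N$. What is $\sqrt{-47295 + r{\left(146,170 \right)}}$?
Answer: $i \sqrt{46105} \approx 214.72 i$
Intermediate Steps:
$r{\left(U,N \right)} = 7 N$
$\sqrt{-47295 + r{\left(146,170 \right)}} = \sqrt{-47295 + 7 \cdot 170} = \sqrt{-47295 + 1190} = \sqrt{-46105} = i \sqrt{46105}$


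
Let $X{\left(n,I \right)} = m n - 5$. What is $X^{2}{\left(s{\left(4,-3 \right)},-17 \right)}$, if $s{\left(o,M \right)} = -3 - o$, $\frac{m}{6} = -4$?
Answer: $26569$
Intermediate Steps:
$m = -24$ ($m = 6 \left(-4\right) = -24$)
$X{\left(n,I \right)} = -5 - 24 n$ ($X{\left(n,I \right)} = - 24 n - 5 = -5 - 24 n$)
$X^{2}{\left(s{\left(4,-3 \right)},-17 \right)} = \left(-5 - 24 \left(-3 - 4\right)\right)^{2} = \left(-5 - -168\right)^{2} = \left(-5 + 168\right)^{2} = 163^{2} = 26569$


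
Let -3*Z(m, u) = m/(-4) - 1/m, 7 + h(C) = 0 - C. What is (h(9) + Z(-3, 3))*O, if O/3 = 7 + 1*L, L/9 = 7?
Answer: -20615/6 ≈ -3435.8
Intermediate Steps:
L = 63 (L = 9*7 = 63)
h(C) = -7 - C (h(C) = -7 + (0 - C) = -7 - C)
O = 210 (O = 3*(7 + 1*63) = 3*(7 + 63) = 3*70 = 210)
Z(m, u) = 1/(3*m) + m/12 (Z(m, u) = -(m/(-4) - 1/m)/3 = -(m*(-¼) - 1/m)/3 = -(-m/4 - 1/m)/3 = -(-1/m - m/4)/3 = 1/(3*m) + m/12)
(h(9) + Z(-3, 3))*O = ((-7 - 1*9) + (1/12)*(4 + (-3)²)/(-3))*210 = ((-7 - 9) + (1/12)*(-⅓)*(4 + 9))*210 = (-16 + (1/12)*(-⅓)*13)*210 = (-16 - 13/36)*210 = -589/36*210 = -20615/6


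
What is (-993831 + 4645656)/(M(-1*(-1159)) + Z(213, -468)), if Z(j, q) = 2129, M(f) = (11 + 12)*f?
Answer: 3651825/28786 ≈ 126.86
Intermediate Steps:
M(f) = 23*f
(-993831 + 4645656)/(M(-1*(-1159)) + Z(213, -468)) = (-993831 + 4645656)/(23*(-1*(-1159)) + 2129) = 3651825/(23*1159 + 2129) = 3651825/(26657 + 2129) = 3651825/28786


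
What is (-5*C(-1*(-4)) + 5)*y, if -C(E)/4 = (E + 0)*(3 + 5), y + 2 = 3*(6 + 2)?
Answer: 14190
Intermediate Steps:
y = 22 (y = -2 + 3*(6 + 2) = -2 + 3*8 = -2 + 24 = 22)
C(E) = -32*E (C(E) = -4*(E + 0)*(3 + 5) = -4*E*8 = -32*E)
(-5*C(-1*(-4)) + 5)*y = (-(-160)*(-1*(-4)) + 5)*22 = (-(-160)*4 + 5)*22 = (-5*(-128) + 5)*22 = (640 + 5)*22 = 645*22 = 14190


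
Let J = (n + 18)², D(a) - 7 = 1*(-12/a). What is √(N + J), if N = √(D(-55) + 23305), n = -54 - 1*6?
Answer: √(5336100 + 110*√17629865)/55 ≈ 43.780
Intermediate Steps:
n = -60 (n = -54 - 6 = -60)
D(a) = 7 - 12/a (D(a) = 7 + 1*(-12/a) = 7 - 12/a)
N = 2*√17629865/55 (N = √((7 - 12/(-55)) + 23305) = √((7 - 12*(-1/55)) + 23305) = √((7 + 12/55) + 23305) = √(397/55 + 23305) = √(1282172/55) = 2*√17629865/55 ≈ 152.68)
J = 1764 (J = (-60 + 18)² = (-42)² = 1764)
√(N + J) = √(2*√17629865/55 + 1764) = √(1764 + 2*√17629865/55)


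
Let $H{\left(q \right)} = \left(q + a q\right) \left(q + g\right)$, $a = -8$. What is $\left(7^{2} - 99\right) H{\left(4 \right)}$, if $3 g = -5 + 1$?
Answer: $\frac{11200}{3} \approx 3733.3$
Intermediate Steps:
$g = - \frac{4}{3}$ ($g = \frac{-5 + 1}{3} = \frac{1}{3} \left(-4\right) = - \frac{4}{3} \approx -1.3333$)
$H{\left(q \right)} = - 7 q \left(- \frac{4}{3} + q\right)$ ($H{\left(q \right)} = \left(q - 8 q\right) \left(q - \frac{4}{3}\right) = - 7 q \left(- \frac{4}{3} + q\right)$)
$\left(7^{2} - 99\right) H{\left(4 \right)} = \left(7^{2} - 99\right) \frac{7}{3} \cdot 4 \left(4 - 12\right) = \left(49 - 99\right) \frac{7}{3} \cdot 4 \left(4 - 12\right) = - 50 \cdot \frac{7}{3} \cdot 4 \left(-8\right) = \left(-50\right) \left(- \frac{224}{3}\right) = \frac{11200}{3}$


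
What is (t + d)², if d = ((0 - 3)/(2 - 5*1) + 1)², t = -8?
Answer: 16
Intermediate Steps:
d = 4 (d = (-3/(2 - 5) + 1)² = (-3/(-3) + 1)² = (-3*(-⅓) + 1)² = (1 + 1)² = 2² = 4)
(t + d)² = (-8 + 4)² = (-4)² = 16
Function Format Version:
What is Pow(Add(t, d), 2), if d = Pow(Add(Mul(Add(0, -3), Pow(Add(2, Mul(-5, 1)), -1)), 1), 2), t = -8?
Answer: 16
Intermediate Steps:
d = 4 (d = Pow(Add(Mul(-3, Pow(Add(2, -5), -1)), 1), 2) = Pow(Add(Mul(-3, Pow(-3, -1)), 1), 2) = Pow(Add(Mul(-3, Rational(-1, 3)), 1), 2) = Pow(Add(1, 1), 2) = Pow(2, 2) = 4)
Pow(Add(t, d), 2) = Pow(Add(-8, 4), 2) = Pow(-4, 2) = 16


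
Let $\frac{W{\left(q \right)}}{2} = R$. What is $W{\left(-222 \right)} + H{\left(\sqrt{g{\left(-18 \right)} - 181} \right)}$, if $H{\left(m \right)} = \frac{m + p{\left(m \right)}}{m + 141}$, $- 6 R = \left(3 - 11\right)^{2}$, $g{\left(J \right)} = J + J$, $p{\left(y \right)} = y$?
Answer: $\frac{2 \left(- 29 \sqrt{217} + 4512 i\right)}{3 \left(\sqrt{217} - 141 i\right)} \approx -21.312 + 0.20669 i$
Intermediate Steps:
$g{\left(J \right)} = 2 J$
$R = - \frac{32}{3}$ ($R = - \frac{\left(3 - 11\right)^{2}}{6} = - \frac{\left(-8\right)^{2}}{6} = \left(- \frac{1}{6}\right) 64 = - \frac{32}{3} \approx -10.667$)
$W{\left(q \right)} = - \frac{64}{3}$ ($W{\left(q \right)} = 2 \left(- \frac{32}{3}\right) = - \frac{64}{3}$)
$H{\left(m \right)} = \frac{2 m}{141 + m}$ ($H{\left(m \right)} = \frac{m + m}{m + 141} = \frac{2 m}{141 + m}$)
$W{\left(-222 \right)} + H{\left(\sqrt{g{\left(-18 \right)} - 181} \right)} = - \frac{64}{3} + \frac{2 \sqrt{2 \left(-18\right) - 181}}{141 + \sqrt{2 \left(-18\right) - 181}} = - \frac{64}{3} + \frac{2 \sqrt{-36 - 181}}{141 + \sqrt{-36 - 181}} = - \frac{64}{3} + \frac{2 \sqrt{-217}}{141 + \sqrt{-217}} = - \frac{64}{3} + \frac{2 i \sqrt{217}}{141 + i \sqrt{217}}$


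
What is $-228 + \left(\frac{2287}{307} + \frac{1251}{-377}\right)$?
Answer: $- \frac{25910350}{115739} \approx -223.87$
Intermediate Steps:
$-228 + \left(\frac{2287}{307} + \frac{1251}{-377}\right) = -228 + \left(2287 \cdot \frac{1}{307} + 1251 \left(- \frac{1}{377}\right)\right) = -228 + \left(\frac{2287}{307} - \frac{1251}{377}\right) = -228 + \frac{478142}{115739} = - \frac{25910350}{115739}$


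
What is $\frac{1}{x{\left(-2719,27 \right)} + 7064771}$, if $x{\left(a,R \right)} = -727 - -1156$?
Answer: $\frac{1}{7065200} \approx 1.4154 \cdot 10^{-7}$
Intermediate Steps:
$x{\left(a,R \right)} = 429$ ($x{\left(a,R \right)} = -727 + 1156 = 429$)
$\frac{1}{x{\left(-2719,27 \right)} + 7064771} = \frac{1}{429 + 7064771} = \frac{1}{7065200}$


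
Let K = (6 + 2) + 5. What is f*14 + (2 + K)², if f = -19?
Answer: -41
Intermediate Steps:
K = 13 (K = 8 + 5 = 13)
f*14 + (2 + K)² = -19*14 + (2 + 13)² = -266 + 15² = -266 + 225 = -41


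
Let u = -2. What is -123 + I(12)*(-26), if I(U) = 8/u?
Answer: -19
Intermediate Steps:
I(U) = -4 (I(U) = 8/(-2) = 8*(-½) = -4)
-123 + I(12)*(-26) = -123 - 4*(-26) = -123 + 104 = -19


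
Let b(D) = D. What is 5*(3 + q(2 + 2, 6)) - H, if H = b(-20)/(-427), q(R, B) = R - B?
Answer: 2115/427 ≈ 4.9532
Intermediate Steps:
H = 20/427 (H = -20/(-427) = -20*(-1/427) = 20/427 ≈ 0.046838)
5*(3 + q(2 + 2, 6)) - H = 5*(3 + ((2 + 2) - 1*6)) - 1*20/427 = 5*(3 + (4 - 6)) - 20/427 = 5*(3 - 2) - 20/427 = 5*1 - 20/427 = 5 - 20/427 = 2115/427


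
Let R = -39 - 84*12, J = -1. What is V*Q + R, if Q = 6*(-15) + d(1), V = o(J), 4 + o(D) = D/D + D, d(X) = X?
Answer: -691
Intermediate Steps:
o(D) = -3 + D (o(D) = -4 + (D/D + D) = -4 + (1 + D) = -3 + D)
R = -1047 (R = -39 - 1008 = -1047)
V = -4 (V = -3 - 1 = -4)
Q = -89 (Q = 6*(-15) + 1 = -90 + 1 = -89)
V*Q + R = -4*(-89) - 1047 = 356 - 1047 = -691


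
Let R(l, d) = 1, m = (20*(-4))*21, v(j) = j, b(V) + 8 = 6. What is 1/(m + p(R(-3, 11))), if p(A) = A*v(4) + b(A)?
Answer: -1/1678 ≈ -0.00059595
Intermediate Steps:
b(V) = -2 (b(V) = -8 + 6 = -2)
m = -1680 (m = -80*21 = -1680)
p(A) = -2 + 4*A (p(A) = A*4 - 2 = 4*A - 2 = -2 + 4*A)
1/(m + p(R(-3, 11))) = 1/(-1680 + (-2 + 4*1)) = 1/(-1680 + (-2 + 4)) = 1/(-1680 + 2) = 1/(-1678) = -1/1678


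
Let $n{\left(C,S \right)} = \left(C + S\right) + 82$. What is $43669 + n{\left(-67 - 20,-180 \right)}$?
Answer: $43484$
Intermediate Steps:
$n{\left(C,S \right)} = 82 + C + S$
$43669 + n{\left(-67 - 20,-180 \right)} = 43669 - 185 = 43484$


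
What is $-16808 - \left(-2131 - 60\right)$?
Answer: $-14617$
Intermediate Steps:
$-16808 - \left(-2131 - 60\right) = -16808 - -2191 = -16808 + 2191 = -14617$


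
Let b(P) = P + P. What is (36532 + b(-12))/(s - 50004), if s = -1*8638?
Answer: -18254/29321 ≈ -0.62256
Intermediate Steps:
s = -8638
b(P) = 2*P
(36532 + b(-12))/(s - 50004) = (36532 + 2*(-12))/(-8638 - 50004) = (36532 - 24)/(-58642) = 36508*(-1/58642) = -18254/29321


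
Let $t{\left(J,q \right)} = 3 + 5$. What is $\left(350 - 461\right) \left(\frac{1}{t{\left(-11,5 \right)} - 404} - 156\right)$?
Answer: $\frac{2285749}{132} \approx 17316.0$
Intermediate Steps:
$t{\left(J,q \right)} = 8$
$\left(350 - 461\right) \left(\frac{1}{t{\left(-11,5 \right)} - 404} - 156\right) = \left(350 - 461\right) \left(\frac{1}{8 - 404} - 156\right) = - 111 \left(\frac{1}{-396} - 156\right) = - 111 \left(- \frac{1}{396} - 156\right) = \left(-111\right) \left(- \frac{61777}{396}\right) = \frac{2285749}{132}$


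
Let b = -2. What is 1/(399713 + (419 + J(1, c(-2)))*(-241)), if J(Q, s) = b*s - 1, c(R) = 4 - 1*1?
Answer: 1/300421 ≈ 3.3287e-6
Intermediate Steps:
c(R) = 3 (c(R) = 4 - 1 = 3)
J(Q, s) = -1 - 2*s (J(Q, s) = -2*s - 1 = -1 - 2*s)
1/(399713 + (419 + J(1, c(-2)))*(-241)) = 1/(399713 + (419 + (-1 - 2*3))*(-241)) = 1/(399713 + (419 + (-1 - 6))*(-241)) = 1/(399713 + (419 - 7)*(-241)) = 1/(399713 + 412*(-241)) = 1/(399713 - 99292) = 1/300421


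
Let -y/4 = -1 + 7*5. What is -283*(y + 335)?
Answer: -56317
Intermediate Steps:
y = -136 (y = -4*(-1 + 7*5) = -4*(-1 + 35) = -4*34 = -136)
-283*(y + 335) = -283*(-136 + 335) = -283*199 = -56317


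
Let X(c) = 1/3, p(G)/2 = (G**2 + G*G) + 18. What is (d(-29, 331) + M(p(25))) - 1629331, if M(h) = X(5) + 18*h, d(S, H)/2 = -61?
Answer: -4751414/3 ≈ -1.5838e+6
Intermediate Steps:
p(G) = 36 + 4*G**2 (p(G) = 2*((G**2 + G*G) + 18) = 2*((G**2 + G**2) + 18) = 2*(2*G**2 + 18) = 2*(18 + 2*G**2) = 36 + 4*G**2)
d(S, H) = -122 (d(S, H) = 2*(-61) = -122)
X(c) = 1/3
M(h) = 1/3 + 18*h
(d(-29, 331) + M(p(25))) - 1629331 = (-122 + (1/3 + 18*(36 + 4*25**2))) - 1629331 = (-122 + (1/3 + 18*(36 + 4*625))) - 1629331 = (-122 + (1/3 + 18*(36 + 2500))) - 1629331 = (-122 + (1/3 + 18*2536)) - 1629331 = (-122 + (1/3 + 45648)) - 1629331 = (-122 + 136945/3) - 1629331 = 136579/3 - 1629331 = -4751414/3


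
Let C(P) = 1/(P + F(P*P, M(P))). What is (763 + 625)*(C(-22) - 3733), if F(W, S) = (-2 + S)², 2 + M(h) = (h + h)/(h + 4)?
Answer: -4108909586/793 ≈ -5.1815e+6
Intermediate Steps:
M(h) = -2 + 2*h/(4 + h) (M(h) = -2 + (h + h)/(h + 4) = -2 + (2*h)/(4 + h) = -2 + 2*h/(4 + h))
C(P) = 1/(P + (-2 - 8/(4 + P))²)
(763 + 625)*(C(-22) - 3733) = (763 + 625)*((4 - 22)²/(4*(8 - 22)² - 22*(4 - 22)²) - 3733) = 1388*((-18)²/(4*(-14)² - 22*(-18)²) - 3733) = 1388*(324/(4*196 - 22*324) - 3733) = 1388*(324/(784 - 7128) - 3733) = 1388*(324/(-6344) - 3733) = 1388*(324*(-1/6344) - 3733) = 1388*(-81/1586 - 3733) = 1388*(-5920619/1586) = -4108909586/793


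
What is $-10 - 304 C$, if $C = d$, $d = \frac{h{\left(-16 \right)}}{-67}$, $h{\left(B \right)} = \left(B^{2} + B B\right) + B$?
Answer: $\frac{150114}{67} \approx 2240.5$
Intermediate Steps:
$h{\left(B \right)} = B + 2 B^{2}$ ($h{\left(B \right)} = \left(B^{2} + B^{2}\right) + B = 2 B^{2} + B = B + 2 B^{2}$)
$d = - \frac{496}{67}$ ($d = \frac{\left(-16\right) \left(1 + 2 \left(-16\right)\right)}{-67} = - 16 \left(1 - 32\right) \left(- \frac{1}{67}\right) = \left(-16\right) \left(-31\right) \left(- \frac{1}{67}\right) = 496 \left(- \frac{1}{67}\right) = - \frac{496}{67} \approx -7.403$)
$C = - \frac{496}{67} \approx -7.403$
$-10 - 304 C = -10 - - \frac{150784}{67} = -10 + \frac{150784}{67} = \frac{150114}{67}$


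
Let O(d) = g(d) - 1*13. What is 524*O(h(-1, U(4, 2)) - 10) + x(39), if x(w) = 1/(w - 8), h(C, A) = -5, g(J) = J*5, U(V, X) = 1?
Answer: -1429471/31 ≈ -46112.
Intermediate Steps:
g(J) = 5*J
x(w) = 1/(-8 + w)
O(d) = -13 + 5*d (O(d) = 5*d - 1*13 = 5*d - 13 = -13 + 5*d)
524*O(h(-1, U(4, 2)) - 10) + x(39) = 524*(-13 + 5*(-5 - 10)) + 1/(-8 + 39) = 524*(-13 + 5*(-15)) + 1/31 = 524*(-13 - 75) + 1/31 = 524*(-88) + 1/31 = -46112 + 1/31 = -1429471/31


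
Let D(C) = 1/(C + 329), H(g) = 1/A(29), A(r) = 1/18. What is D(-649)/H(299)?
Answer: -1/5760 ≈ -0.00017361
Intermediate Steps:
A(r) = 1/18
H(g) = 18 (H(g) = 1/(1/18) = 18)
D(C) = 1/(329 + C)
D(-649)/H(299) = 1/((329 - 649)*18) = (1/18)/(-320) = -1/320*1/18 = -1/5760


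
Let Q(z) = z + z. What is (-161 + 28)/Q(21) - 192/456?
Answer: -409/114 ≈ -3.5877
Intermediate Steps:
Q(z) = 2*z
(-161 + 28)/Q(21) - 192/456 = (-161 + 28)/((2*21)) - 192/456 = -133/42 - 192*1/456 = -133*1/42 - 8/19 = -19/6 - 8/19 = -409/114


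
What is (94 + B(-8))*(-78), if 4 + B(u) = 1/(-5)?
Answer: -35022/5 ≈ -7004.4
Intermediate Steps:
B(u) = -21/5 (B(u) = -4 + 1/(-5) = -4 - ⅕ = -21/5)
(94 + B(-8))*(-78) = (94 - 21/5)*(-78) = (449/5)*(-78) = -35022/5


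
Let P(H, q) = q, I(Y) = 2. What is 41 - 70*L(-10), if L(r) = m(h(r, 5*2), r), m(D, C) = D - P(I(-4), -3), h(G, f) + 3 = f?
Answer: -659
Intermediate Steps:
h(G, f) = -3 + f
m(D, C) = 3 + D (m(D, C) = D - 1*(-3) = D + 3 = 3 + D)
L(r) = 10 (L(r) = 3 + (-3 + 5*2) = 3 + (-3 + 10) = 3 + 7 = 10)
41 - 70*L(-10) = 41 - 70*10 = 41 - 700 = -659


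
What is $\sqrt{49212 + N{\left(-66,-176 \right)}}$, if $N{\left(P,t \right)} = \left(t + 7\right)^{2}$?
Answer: $\sqrt{77773} \approx 278.88$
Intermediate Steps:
$N{\left(P,t \right)} = \left(7 + t\right)^{2}$
$\sqrt{49212 + N{\left(-66,-176 \right)}} = \sqrt{49212 + \left(7 - 176\right)^{2}} = \sqrt{49212 + \left(-169\right)^{2}} = \sqrt{49212 + 28561} = \sqrt{77773}$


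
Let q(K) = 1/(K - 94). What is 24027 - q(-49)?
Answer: 3435862/143 ≈ 24027.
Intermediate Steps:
q(K) = 1/(-94 + K)
24027 - q(-49) = 24027 - 1/(-94 - 49) = 24027 - 1/(-143) = 24027 - 1*(-1/143) = 24027 + 1/143 = 3435862/143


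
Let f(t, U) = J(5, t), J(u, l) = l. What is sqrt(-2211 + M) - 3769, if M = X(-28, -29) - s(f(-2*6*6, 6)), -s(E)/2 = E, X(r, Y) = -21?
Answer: -3769 + 6*I*sqrt(66) ≈ -3769.0 + 48.744*I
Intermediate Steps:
f(t, U) = t
s(E) = -2*E
M = -165 (M = -21 - (-2)*-2*6*6 = -21 - (-2)*(-12*6) = -21 - (-2)*(-72) = -21 - 1*144 = -21 - 144 = -165)
sqrt(-2211 + M) - 3769 = sqrt(-2211 - 165) - 3769 = sqrt(-2376) - 3769 = 6*I*sqrt(66) - 3769 = -3769 + 6*I*sqrt(66)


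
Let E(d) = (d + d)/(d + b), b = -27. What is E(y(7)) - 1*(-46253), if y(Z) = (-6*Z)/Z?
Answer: 508787/11 ≈ 46253.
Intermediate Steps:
y(Z) = -6
E(d) = 2*d/(-27 + d) (E(d) = (d + d)/(d - 27) = (2*d)/(-27 + d) = 2*d/(-27 + d))
E(y(7)) - 1*(-46253) = 2*(-6)/(-27 - 6) - 1*(-46253) = 2*(-6)/(-33) + 46253 = 2*(-6)*(-1/33) + 46253 = 4/11 + 46253 = 508787/11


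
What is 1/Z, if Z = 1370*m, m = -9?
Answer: -1/12330 ≈ -8.1103e-5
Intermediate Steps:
Z = -12330 (Z = 1370*(-9) = -12330)
1/Z = 1/(-12330) = -1/12330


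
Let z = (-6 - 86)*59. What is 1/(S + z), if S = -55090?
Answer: -1/60518 ≈ -1.6524e-5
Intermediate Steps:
z = -5428 (z = -92*59 = -5428)
1/(S + z) = 1/(-55090 - 5428) = 1/(-60518) = -1/60518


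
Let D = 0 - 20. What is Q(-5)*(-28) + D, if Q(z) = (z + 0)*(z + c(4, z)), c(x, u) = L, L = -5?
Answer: -1420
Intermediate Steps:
c(x, u) = -5
D = -20
Q(z) = z*(-5 + z) (Q(z) = (z + 0)*(z - 5) = z*(-5 + z))
Q(-5)*(-28) + D = -5*(-5 - 5)*(-28) - 20 = -5*(-10)*(-28) - 20 = 50*(-28) - 20 = -1400 - 20 = -1420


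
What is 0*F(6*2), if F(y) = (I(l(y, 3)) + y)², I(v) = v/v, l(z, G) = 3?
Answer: 0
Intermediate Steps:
I(v) = 1
F(y) = (1 + y)²
0*F(6*2) = 0*(1 + 6*2)² = 0*(1 + 12)² = 0*13² = 0*169 = 0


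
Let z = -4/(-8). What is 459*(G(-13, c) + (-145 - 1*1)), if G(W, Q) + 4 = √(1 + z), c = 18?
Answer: -68850 + 459*√6/2 ≈ -68288.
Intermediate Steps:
z = ½ (z = -4*(-⅛) = ½ ≈ 0.50000)
G(W, Q) = -4 + √6/2 (G(W, Q) = -4 + √(1 + ½) = -4 + √(3/2) = -4 + √6/2)
459*(G(-13, c) + (-145 - 1*1)) = 459*((-4 + √6/2) + (-145 - 1*1)) = 459*((-4 + √6/2) + (-145 - 1)) = 459*((-4 + √6/2) - 146) = 459*(-150 + √6/2) = -68850 + 459*√6/2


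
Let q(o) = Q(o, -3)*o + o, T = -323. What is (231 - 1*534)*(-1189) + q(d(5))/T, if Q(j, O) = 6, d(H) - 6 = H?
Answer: 116366164/323 ≈ 3.6027e+5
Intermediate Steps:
d(H) = 6 + H
q(o) = 7*o (q(o) = 6*o + o = 7*o)
(231 - 1*534)*(-1189) + q(d(5))/T = (231 - 1*534)*(-1189) + (7*(6 + 5))/(-323) = (231 - 534)*(-1189) + (7*11)*(-1/323) = -303*(-1189) + 77*(-1/323) = 360267 - 77/323 = 116366164/323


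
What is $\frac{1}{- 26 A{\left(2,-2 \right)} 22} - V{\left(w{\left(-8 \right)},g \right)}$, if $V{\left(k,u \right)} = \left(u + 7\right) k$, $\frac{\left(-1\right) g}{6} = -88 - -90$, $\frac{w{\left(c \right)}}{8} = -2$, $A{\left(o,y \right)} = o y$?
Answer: $- \frac{183039}{2288} \approx -80.0$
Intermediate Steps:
$w{\left(c \right)} = -16$ ($w{\left(c \right)} = 8 \left(-2\right) = -16$)
$g = -12$ ($g = - 6 \left(-88 - -90\right) = - 6 \left(-88 + 90\right) = \left(-6\right) 2 = -12$)
$V{\left(k,u \right)} = k \left(7 + u\right)$ ($V{\left(k,u \right)} = \left(7 + u\right) k = k \left(7 + u\right)$)
$\frac{1}{- 26 A{\left(2,-2 \right)} 22} - V{\left(w{\left(-8 \right)},g \right)} = \frac{1}{- 26 \cdot 2 \left(-2\right) 22} - - 16 \left(7 - 12\right) = \frac{1}{\left(-26\right) \left(-4\right) 22} - \left(-16\right) \left(-5\right) = \frac{1}{104 \cdot 22} - 80 = \frac{1}{2288} - 80 = - \frac{183039}{2288}$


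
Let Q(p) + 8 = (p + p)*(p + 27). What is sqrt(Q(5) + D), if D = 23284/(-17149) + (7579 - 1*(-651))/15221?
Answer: sqrt(21202143576020756866)/261024929 ≈ 17.640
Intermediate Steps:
Q(p) = -8 + 2*p*(27 + p) (Q(p) = -8 + (p + p)*(p + 27) = -8 + (2*p)*(27 + p) = -8 + 2*p*(27 + p))
D = -213269494/261024929 (D = 23284*(-1/17149) + (7579 + 651)*(1/15221) = -23284/17149 + 8230*(1/15221) = -23284/17149 + 8230/15221 = -213269494/261024929 ≈ -0.81705)
sqrt(Q(5) + D) = sqrt((-8 + 2*5**2 + 54*5) - 213269494/261024929) = sqrt((-8 + 2*25 + 270) - 213269494/261024929) = sqrt((-8 + 50 + 270) - 213269494/261024929) = sqrt(312 - 213269494/261024929) = sqrt(81226508354/261024929) = sqrt(21202143576020756866)/261024929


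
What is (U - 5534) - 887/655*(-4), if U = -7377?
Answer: -8453157/655 ≈ -12906.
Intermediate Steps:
(U - 5534) - 887/655*(-4) = (-7377 - 5534) - 887/655*(-4) = -12911 - 887*1/655*(-4) = -12911 - 887/655*(-4) = -12911 + 3548/655 = -8453157/655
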